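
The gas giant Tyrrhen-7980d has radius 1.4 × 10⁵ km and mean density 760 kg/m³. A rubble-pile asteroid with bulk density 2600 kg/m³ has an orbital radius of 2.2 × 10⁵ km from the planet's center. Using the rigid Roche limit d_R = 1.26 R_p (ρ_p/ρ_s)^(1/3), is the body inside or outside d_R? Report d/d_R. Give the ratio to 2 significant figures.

outside; d/d_R ≈ 1.9

d_R = 1.26 × (1.4 × 10⁵ km) × (760/2600)^(1/3) = 1.171 × 10⁵ km
d/d_R = (2.2 × 10⁵) / (1.171 × 10⁵) = 1.9
Since d/d_R > 1, the body is outside the Roche limit.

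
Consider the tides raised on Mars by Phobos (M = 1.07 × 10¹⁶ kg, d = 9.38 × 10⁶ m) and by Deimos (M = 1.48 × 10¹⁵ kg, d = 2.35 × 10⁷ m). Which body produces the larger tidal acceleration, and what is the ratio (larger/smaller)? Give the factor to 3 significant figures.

Tidal stretch scales as M/d³; compute that for each body.
Phobos: (1.07 × 10¹⁶) / (9.38 × 10⁶)³ = 1.297 × 10⁻⁵
Deimos: (1.48 × 10¹⁵) / (2.35 × 10⁷)³ = 1.140 × 10⁻⁷
Ratio (larger/smaller) = 114

Phobos, by a factor of ≈ 114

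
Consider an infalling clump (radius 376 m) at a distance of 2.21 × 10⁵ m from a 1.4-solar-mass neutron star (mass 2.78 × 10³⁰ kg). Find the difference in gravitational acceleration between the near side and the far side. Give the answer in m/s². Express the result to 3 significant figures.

a_tidal = 4GMr/d³
        = 4 × (6.674 × 10⁻¹¹) × (2.78 × 10³⁰) × (376) / (2.21 × 10⁵)³
        = 2.59 × 10⁷ m/s²

2.59 × 10⁷ m/s²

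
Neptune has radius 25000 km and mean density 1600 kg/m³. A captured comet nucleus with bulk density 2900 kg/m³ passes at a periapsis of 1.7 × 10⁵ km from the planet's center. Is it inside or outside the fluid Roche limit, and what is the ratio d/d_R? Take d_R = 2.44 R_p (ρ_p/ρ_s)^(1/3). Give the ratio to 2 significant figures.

outside; d/d_R ≈ 3.4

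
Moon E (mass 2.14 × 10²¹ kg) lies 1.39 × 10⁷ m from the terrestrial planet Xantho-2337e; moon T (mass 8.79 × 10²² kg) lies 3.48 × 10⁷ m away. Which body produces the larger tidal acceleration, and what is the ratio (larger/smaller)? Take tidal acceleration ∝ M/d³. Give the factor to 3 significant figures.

Moon T, by a factor of ≈ 2.62

The tide-raising term goes as M/d³ (the gradient of a 1/d² field).
Moon E: (2.14 × 10²¹) / (1.39 × 10⁷)³ = 7.968 × 10⁻¹
Moon T: (8.79 × 10²²) / (3.48 × 10⁷)³ = 2.086
Ratio (larger/smaller) = 2.62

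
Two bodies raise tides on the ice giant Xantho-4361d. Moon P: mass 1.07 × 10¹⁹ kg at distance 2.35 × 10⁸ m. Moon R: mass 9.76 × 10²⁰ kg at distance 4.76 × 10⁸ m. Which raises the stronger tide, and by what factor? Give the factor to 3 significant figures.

The tide-raising term goes as M/d³ (the gradient of a 1/d² field).
Moon P: (1.07 × 10¹⁹) / (2.35 × 10⁸)³ = 8.245 × 10⁻⁷
Moon R: (9.76 × 10²⁰) / (4.76 × 10⁸)³ = 9.050 × 10⁻⁶
Ratio (larger/smaller) = 11.0

Moon R, by a factor of ≈ 11.0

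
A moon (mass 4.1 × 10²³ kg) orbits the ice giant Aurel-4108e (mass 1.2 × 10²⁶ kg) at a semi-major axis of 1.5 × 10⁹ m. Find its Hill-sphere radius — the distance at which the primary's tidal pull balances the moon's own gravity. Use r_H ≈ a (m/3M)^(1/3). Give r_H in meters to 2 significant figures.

1.6 × 10⁸ m

r_H ≈ a (m/3M)^(1/3)
    = (1.5 × 10⁹) × (4.1 × 10²³ / (3 × 1.2 × 10²⁶))^(1/3)
    = 1.6 × 10⁸ m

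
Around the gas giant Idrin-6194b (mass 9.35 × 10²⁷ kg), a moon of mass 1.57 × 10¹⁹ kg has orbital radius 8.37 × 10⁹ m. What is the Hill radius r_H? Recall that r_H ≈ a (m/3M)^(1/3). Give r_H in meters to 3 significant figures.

6.90 × 10⁶ m

r_H ≈ a (m/3M)^(1/3)
    = (8.37 × 10⁹) × (1.57 × 10¹⁹ / (3 × 9.35 × 10²⁷))^(1/3)
    = 6.90 × 10⁶ m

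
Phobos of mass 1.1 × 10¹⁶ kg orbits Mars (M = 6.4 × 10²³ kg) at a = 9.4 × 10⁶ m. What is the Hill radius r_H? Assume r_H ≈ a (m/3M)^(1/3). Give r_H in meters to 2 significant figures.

r_H ≈ a (m/3M)^(1/3)
    = (9.4 × 10⁶) × (1.1 × 10¹⁶ / (3 × 6.4 × 10²³))^(1/3)
    = 1.7 × 10⁴ m

1.7 × 10⁴ m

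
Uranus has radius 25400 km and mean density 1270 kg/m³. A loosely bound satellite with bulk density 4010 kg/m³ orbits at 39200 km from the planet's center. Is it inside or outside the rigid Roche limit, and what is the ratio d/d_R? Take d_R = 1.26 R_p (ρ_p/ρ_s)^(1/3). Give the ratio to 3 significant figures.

d_R = 1.26 × (25400 km) × (1270/4010)^(1/3) = 21820 km
d/d_R = (39200) / (21820) = 1.80
Since d/d_R > 1, the body is outside the Roche limit.

outside; d/d_R ≈ 1.80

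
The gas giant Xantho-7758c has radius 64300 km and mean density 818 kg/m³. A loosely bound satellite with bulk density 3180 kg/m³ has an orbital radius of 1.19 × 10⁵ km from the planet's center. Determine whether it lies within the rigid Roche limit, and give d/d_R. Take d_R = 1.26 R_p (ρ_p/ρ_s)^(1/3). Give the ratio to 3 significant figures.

outside; d/d_R ≈ 2.31

d_R = 1.26 × (64300 km) × (818/3180)^(1/3) = 51530 km
d/d_R = (1.19 × 10⁵) / (51530) = 2.31
Since d/d_R > 1, the body is outside the Roche limit.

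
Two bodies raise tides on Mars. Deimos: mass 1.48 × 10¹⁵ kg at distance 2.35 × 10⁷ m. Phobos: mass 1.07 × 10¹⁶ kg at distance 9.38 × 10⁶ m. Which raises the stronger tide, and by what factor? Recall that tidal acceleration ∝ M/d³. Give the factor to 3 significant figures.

Phobos, by a factor of ≈ 114

Compare M/d³ for the two perturbers:
Deimos: (1.48 × 10¹⁵) / (2.35 × 10⁷)³ = 1.140 × 10⁻⁷
Phobos: (1.07 × 10¹⁶) / (9.38 × 10⁶)³ = 1.297 × 10⁻⁵
Ratio (larger/smaller) = 114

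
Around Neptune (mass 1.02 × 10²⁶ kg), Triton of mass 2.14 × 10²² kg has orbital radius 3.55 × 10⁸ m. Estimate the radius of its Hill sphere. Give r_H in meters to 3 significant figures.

1.46 × 10⁷ m

r_H ≈ a (m/3M)^(1/3)
    = (3.55 × 10⁸) × (2.14 × 10²² / (3 × 1.02 × 10²⁶))^(1/3)
    = 1.46 × 10⁷ m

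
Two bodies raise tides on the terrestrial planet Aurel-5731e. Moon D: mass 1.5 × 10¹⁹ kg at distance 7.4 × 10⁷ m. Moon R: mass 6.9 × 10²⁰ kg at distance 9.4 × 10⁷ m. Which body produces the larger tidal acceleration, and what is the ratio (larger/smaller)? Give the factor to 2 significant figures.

Tidal stretch scales as M/d³; compute that for each body.
Moon D: (1.5 × 10¹⁹) / (7.4 × 10⁷)³ = 3.702 × 10⁻⁵
Moon R: (6.9 × 10²⁰) / (9.4 × 10⁷)³ = 8.307 × 10⁻⁴
Ratio (larger/smaller) = 22

Moon R, by a factor of ≈ 22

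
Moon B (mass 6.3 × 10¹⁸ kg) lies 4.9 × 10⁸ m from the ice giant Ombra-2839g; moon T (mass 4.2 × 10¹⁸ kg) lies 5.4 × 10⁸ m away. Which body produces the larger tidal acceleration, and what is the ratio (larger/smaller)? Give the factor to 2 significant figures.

Moon B, by a factor of ≈ 2.0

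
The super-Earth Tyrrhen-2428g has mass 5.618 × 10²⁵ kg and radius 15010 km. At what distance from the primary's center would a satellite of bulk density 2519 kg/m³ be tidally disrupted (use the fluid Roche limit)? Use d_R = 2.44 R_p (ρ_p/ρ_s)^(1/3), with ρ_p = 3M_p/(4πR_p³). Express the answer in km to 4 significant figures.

42610 km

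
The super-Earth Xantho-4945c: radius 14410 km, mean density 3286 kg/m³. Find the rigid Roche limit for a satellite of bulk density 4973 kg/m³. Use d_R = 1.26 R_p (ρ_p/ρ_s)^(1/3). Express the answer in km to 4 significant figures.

d_R = 1.26 × 14410 km × (3286/4973)^(1/3)
    = 15810 km

15810 km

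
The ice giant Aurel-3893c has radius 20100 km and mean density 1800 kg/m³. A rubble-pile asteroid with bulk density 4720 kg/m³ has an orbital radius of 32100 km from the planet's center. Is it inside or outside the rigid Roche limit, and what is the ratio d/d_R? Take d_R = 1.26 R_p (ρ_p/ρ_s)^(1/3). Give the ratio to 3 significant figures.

d_R = 1.26 × (20100 km) × (1800/4720)^(1/3) = 18370 km
d/d_R = (32100) / (18370) = 1.75
Since d/d_R > 1, the body is outside the Roche limit.

outside; d/d_R ≈ 1.75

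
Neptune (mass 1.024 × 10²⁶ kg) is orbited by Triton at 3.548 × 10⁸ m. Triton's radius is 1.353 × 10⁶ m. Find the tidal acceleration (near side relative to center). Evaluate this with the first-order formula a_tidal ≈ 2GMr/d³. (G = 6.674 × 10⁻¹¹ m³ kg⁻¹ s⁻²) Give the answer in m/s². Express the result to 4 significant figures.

Δa = 2GMr/d³
   = 2 × (6.674 × 10⁻¹¹) × (1.024 × 10²⁶) × (1.353 × 10⁶) / (3.548 × 10⁸)³
   = 4.141 × 10⁻⁴ m/s²

4.141 × 10⁻⁴ m/s²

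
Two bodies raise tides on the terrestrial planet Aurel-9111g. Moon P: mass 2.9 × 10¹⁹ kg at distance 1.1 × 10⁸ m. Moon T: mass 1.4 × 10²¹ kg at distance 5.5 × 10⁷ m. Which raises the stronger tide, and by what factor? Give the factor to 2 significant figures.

Moon T, by a factor of ≈ 390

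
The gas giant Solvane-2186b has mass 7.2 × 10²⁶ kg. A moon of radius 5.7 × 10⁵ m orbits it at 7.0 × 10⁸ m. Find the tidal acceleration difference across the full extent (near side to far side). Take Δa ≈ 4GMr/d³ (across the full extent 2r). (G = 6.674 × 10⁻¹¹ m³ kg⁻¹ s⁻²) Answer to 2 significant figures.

Δg = 4GMr/d³
   = 4 × (6.674 × 10⁻¹¹) × (7.2 × 10²⁶) × (5.7 × 10⁵) / (7.0 × 10⁸)³
   = 3.2 × 10⁻⁴ m/s²

3.2 × 10⁻⁴ m/s²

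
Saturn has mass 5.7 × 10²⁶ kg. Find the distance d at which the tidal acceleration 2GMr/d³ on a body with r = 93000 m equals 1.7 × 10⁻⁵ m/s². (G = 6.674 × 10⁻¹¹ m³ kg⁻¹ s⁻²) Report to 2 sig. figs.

7.5 × 10⁸ m

2GMr/d³ = a_tidal  ⇒  d = (2GMr / a_tidal)^(1/3)
d = (2 × 6.674×10⁻¹¹ × (5.7 × 10²⁶) × (93000) / (1.7 × 10⁻⁵))^(1/3)
  = 7.5 × 10⁸ m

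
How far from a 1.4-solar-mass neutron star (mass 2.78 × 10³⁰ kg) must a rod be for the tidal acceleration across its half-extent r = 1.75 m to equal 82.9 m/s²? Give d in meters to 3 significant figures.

2GMr/d³ = a_tidal  ⇒  d = (2GMr / a_tidal)^(1/3)
d = (2 × 6.674×10⁻¹¹ × (2.78 × 10³⁰) × (1.75) / (82.9))^(1/3)
  = 1.99 × 10⁶ m

1.99 × 10⁶ m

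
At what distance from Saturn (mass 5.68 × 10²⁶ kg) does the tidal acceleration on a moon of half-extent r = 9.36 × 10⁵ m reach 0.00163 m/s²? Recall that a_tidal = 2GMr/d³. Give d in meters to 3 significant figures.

2GMr/d³ = a_tidal  ⇒  d = (2GMr / a_tidal)^(1/3)
d = (2 × 6.674×10⁻¹¹ × (5.68 × 10²⁶) × (9.36 × 10⁵) / (0.00163))^(1/3)
  = 3.52 × 10⁸ m

3.52 × 10⁸ m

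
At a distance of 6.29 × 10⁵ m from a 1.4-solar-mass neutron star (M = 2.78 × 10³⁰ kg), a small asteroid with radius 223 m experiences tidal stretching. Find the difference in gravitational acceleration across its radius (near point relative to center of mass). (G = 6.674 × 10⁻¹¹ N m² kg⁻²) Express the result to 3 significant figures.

3.33 × 10⁵ m/s²

a_tidal = 2GMr/d³
        = 2 × (6.674 × 10⁻¹¹) × (2.78 × 10³⁰) × (223) / (6.29 × 10⁵)³
        = 3.33 × 10⁵ m/s²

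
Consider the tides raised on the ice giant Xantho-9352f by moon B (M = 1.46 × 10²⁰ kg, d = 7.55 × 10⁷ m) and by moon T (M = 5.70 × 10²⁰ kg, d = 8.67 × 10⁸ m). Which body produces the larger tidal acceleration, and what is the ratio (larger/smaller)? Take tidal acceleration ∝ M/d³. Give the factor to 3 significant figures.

Moon B, by a factor of ≈ 388

Tidal acceleration ∝ M/d³, so compare M/d³ for each.
Moon B: (1.46 × 10²⁰) / (7.55 × 10⁷)³ = 3.392 × 10⁻⁴
Moon T: (5.70 × 10²⁰) / (8.67 × 10⁸)³ = 8.746 × 10⁻⁷
Ratio (larger/smaller) = 388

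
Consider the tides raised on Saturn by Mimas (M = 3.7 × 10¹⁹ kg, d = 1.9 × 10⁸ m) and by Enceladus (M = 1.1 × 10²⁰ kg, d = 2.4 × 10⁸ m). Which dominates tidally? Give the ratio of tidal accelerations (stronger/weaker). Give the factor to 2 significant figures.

The tide-raising term goes as M/d³ (the gradient of a 1/d² field).
Mimas: (3.7 × 10¹⁹) / (1.9 × 10⁸)³ = 5.394 × 10⁻⁶
Enceladus: (1.1 × 10²⁰) / (2.4 × 10⁸)³ = 7.957 × 10⁻⁶
Ratio (larger/smaller) = 1.5

Enceladus, by a factor of ≈ 1.5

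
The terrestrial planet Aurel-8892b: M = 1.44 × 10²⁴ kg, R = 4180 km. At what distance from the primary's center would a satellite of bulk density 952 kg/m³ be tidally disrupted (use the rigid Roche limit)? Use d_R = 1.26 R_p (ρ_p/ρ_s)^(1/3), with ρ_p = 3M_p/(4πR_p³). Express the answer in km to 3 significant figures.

8970 km

ρ_p = 3M_p/(4πR_p³) = 3 × (1.44 × 10²⁴) / (4π × (4.18 × 10⁶ m)³) = 4710 kg/m³
d_R = 1.26 × 4180 km × (4710/952)^(1/3)
    = 8970 km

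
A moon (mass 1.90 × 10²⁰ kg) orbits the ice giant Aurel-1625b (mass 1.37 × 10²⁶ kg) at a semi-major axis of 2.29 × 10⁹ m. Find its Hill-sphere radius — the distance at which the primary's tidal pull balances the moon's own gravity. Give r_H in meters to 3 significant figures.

1.77 × 10⁷ m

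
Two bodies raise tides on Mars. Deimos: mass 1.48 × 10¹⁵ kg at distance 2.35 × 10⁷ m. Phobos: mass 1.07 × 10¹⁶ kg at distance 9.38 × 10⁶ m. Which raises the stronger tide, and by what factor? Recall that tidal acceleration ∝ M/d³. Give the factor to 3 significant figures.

Phobos, by a factor of ≈ 114

Tidal stretch scales as M/d³; compute that for each body.
Deimos: (1.48 × 10¹⁵) / (2.35 × 10⁷)³ = 1.140 × 10⁻⁷
Phobos: (1.07 × 10¹⁶) / (9.38 × 10⁶)³ = 1.297 × 10⁻⁵
Ratio (larger/smaller) = 114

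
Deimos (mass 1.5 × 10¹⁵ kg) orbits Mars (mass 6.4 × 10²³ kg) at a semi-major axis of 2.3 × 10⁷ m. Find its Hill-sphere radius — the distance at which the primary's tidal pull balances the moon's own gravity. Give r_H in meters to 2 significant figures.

r_H ≈ a (m/3M)^(1/3)
    = (2.3 × 10⁷) × (1.5 × 10¹⁵ / (3 × 6.4 × 10²³))^(1/3)
    = 2.1 × 10⁴ m

2.1 × 10⁴ m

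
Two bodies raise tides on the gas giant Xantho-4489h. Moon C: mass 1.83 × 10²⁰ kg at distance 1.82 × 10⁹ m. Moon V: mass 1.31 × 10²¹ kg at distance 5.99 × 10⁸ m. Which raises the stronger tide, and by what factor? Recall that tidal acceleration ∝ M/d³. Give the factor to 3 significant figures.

Tidal acceleration ∝ M/d³, so compare M/d³ for each.
Moon C: (1.83 × 10²⁰) / (1.82 × 10⁹)³ = 3.036 × 10⁻⁸
Moon V: (1.31 × 10²¹) / (5.99 × 10⁸)³ = 6.095 × 10⁻⁶
Ratio (larger/smaller) = 201

Moon V, by a factor of ≈ 201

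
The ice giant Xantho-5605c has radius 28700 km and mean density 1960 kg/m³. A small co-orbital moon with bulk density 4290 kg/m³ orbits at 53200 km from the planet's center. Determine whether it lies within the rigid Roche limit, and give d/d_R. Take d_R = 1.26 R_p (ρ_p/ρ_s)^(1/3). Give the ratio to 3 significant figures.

outside; d/d_R ≈ 1.91

d_R = 1.26 × (28700 km) × (1960/4290)^(1/3) = 27850 km
d/d_R = (53200) / (27850) = 1.91
Since d/d_R > 1, the body is outside the Roche limit.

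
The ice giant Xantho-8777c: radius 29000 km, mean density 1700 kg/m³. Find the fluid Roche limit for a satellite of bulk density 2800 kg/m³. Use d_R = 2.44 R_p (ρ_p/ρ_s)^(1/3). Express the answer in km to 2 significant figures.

60000 km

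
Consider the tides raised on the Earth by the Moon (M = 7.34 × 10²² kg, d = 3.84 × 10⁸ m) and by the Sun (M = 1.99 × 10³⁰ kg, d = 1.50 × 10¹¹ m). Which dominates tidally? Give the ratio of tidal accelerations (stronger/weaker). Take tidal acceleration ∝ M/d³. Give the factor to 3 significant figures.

The Moon, by a factor of ≈ 2.20

The tide-raising term goes as M/d³ (the gradient of a 1/d² field).
The Moon: (7.34 × 10²²) / (3.84 × 10⁸)³ = 1.296 × 10⁻³
The Sun: (1.99 × 10³⁰) / (1.50 × 10¹¹)³ = 5.896 × 10⁻⁴
Ratio (larger/smaller) = 2.20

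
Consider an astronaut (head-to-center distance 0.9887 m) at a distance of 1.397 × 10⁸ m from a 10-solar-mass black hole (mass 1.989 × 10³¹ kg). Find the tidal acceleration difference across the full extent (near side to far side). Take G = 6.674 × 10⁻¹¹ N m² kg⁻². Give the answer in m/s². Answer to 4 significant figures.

1.926 × 10⁻³ m/s²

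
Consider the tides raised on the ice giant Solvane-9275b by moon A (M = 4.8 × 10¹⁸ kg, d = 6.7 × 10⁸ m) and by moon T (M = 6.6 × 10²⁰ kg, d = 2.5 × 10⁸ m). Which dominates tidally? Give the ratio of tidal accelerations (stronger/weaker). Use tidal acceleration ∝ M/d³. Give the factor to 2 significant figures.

Moon T, by a factor of ≈ 2600

Tidal acceleration ∝ M/d³, so compare M/d³ for each.
Moon A: (4.8 × 10¹⁸) / (6.7 × 10⁸)³ = 1.596 × 10⁻⁸
Moon T: (6.6 × 10²⁰) / (2.5 × 10⁸)³ = 4.224 × 10⁻⁵
Ratio (larger/smaller) = 2600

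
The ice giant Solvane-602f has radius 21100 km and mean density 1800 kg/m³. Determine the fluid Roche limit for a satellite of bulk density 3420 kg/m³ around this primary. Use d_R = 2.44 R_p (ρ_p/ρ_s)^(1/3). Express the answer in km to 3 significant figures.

d_R = 2.44 × 21100 km × (1800/3420)^(1/3)
    = 41600 km

41600 km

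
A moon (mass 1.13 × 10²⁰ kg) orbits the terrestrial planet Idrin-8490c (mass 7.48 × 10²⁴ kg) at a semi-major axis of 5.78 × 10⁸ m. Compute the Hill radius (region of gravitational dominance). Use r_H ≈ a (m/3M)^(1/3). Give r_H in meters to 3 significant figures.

9.91 × 10⁶ m

r_H ≈ a (m/3M)^(1/3)
    = (5.78 × 10⁸) × (1.13 × 10²⁰ / (3 × 7.48 × 10²⁴))^(1/3)
    = 9.91 × 10⁶ m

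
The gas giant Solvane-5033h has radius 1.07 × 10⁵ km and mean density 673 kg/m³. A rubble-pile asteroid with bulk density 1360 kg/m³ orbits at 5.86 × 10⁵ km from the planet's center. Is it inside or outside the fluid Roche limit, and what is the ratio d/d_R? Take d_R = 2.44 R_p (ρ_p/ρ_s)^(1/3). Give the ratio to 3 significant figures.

d_R = 2.44 × (1.07 × 10⁵ km) × (673/1360)^(1/3) = 2.065 × 10⁵ km
d/d_R = (5.86 × 10⁵) / (2.065 × 10⁵) = 2.84
Since d/d_R > 1, the body is outside the Roche limit.

outside; d/d_R ≈ 2.84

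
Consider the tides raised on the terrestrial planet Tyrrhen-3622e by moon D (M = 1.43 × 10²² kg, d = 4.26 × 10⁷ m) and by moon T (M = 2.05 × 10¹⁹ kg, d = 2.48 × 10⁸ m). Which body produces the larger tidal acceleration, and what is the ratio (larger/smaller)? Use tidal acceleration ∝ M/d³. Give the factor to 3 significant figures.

Compare M/d³ for the two perturbers:
Moon D: (1.43 × 10²²) / (4.26 × 10⁷)³ = 1.850 × 10⁻¹
Moon T: (2.05 × 10¹⁹) / (2.48 × 10⁸)³ = 1.344 × 10⁻⁶
Ratio (larger/smaller) = 1.38 × 10⁵

Moon D, by a factor of ≈ 1.38 × 10⁵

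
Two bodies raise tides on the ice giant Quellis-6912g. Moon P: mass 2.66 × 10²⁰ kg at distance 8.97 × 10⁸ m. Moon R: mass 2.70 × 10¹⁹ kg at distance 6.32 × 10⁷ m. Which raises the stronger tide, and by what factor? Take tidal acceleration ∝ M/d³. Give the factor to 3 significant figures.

Tidal acceleration ∝ M/d³, so compare M/d³ for each.
Moon P: (2.66 × 10²⁰) / (8.97 × 10⁸)³ = 3.686 × 10⁻⁷
Moon R: (2.70 × 10¹⁹) / (6.32 × 10⁷)³ = 1.070 × 10⁻⁴
Ratio (larger/smaller) = 290

Moon R, by a factor of ≈ 290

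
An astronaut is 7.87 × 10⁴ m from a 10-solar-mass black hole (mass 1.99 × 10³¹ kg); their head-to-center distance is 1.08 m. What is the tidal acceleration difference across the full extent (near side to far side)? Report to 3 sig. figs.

Δa = 4GMr/d³
   = 4 × (6.674 × 10⁻¹¹) × (1.99 × 10³¹) × (1.08) / (7.87 × 10⁴)³
   = 1.18 × 10⁷ m/s²

1.18 × 10⁷ m/s²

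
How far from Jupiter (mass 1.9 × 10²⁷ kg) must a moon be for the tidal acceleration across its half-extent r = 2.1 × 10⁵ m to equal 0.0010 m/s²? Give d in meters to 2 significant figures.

2GMr/d³ = a_tidal  ⇒  d = (2GMr / a_tidal)^(1/3)
d = (2 × 6.674×10⁻¹¹ × (1.9 × 10²⁷) × (2.1 × 10⁵) / (0.0010))^(1/3)
  = 3.8 × 10⁸ m

3.8 × 10⁸ m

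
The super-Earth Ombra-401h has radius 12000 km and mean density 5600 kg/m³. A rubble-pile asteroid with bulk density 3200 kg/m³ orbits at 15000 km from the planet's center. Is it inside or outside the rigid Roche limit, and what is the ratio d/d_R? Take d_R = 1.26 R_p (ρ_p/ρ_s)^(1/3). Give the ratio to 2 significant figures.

d_R = 1.26 × (12000 km) × (5600/3200)^(1/3) = 18220 km
d/d_R = (15000) / (18220) = 0.82
Since d/d_R < 1, the body is inside the Roche limit.

inside; d/d_R ≈ 0.82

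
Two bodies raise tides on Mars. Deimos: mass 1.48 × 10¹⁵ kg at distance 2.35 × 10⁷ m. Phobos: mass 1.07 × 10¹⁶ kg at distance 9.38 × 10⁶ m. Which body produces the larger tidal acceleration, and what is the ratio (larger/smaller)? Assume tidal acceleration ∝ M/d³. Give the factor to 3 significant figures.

Phobos, by a factor of ≈ 114

The tide-raising term goes as M/d³ (the gradient of a 1/d² field).
Deimos: (1.48 × 10¹⁵) / (2.35 × 10⁷)³ = 1.140 × 10⁻⁷
Phobos: (1.07 × 10¹⁶) / (9.38 × 10⁶)³ = 1.297 × 10⁻⁵
Ratio (larger/smaller) = 114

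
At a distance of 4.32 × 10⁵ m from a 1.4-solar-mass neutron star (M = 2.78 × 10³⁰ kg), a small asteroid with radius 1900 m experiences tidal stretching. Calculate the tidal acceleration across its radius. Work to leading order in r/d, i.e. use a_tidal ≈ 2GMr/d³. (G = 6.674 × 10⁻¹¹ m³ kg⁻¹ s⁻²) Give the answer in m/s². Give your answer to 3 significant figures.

8.75 × 10⁶ m/s²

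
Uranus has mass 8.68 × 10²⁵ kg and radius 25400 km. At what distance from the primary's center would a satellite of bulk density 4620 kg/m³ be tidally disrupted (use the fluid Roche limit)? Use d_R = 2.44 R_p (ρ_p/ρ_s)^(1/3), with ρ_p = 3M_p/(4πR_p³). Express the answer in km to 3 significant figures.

ρ_p = 3M_p/(4πR_p³) = 3 × (8.68 × 10²⁵) / (4π × (2.54 × 10⁷ m)³) = 1260 kg/m³
d_R = 2.44 × 25400 km × (1260/4620)^(1/3)
    = 40200 km

40200 km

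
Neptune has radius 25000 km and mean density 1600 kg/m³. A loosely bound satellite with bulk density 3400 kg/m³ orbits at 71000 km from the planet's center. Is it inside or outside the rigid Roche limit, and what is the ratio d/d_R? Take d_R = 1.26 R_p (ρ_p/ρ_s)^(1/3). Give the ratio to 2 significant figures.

d_R = 1.26 × (25000 km) × (1600/3400)^(1/3) = 24500 km
d/d_R = (71000) / (24500) = 2.9
Since d/d_R > 1, the body is outside the Roche limit.

outside; d/d_R ≈ 2.9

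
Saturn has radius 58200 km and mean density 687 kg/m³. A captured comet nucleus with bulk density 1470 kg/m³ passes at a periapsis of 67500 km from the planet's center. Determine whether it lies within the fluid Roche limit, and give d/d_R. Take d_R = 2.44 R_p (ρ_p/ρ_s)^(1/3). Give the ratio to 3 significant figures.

d_R = 2.44 × (58200 km) × (687/1470)^(1/3) = 1.102 × 10⁵ km
d/d_R = (67500) / (1.102 × 10⁵) = 0.613
Since d/d_R < 1, the body is inside the Roche limit.

inside; d/d_R ≈ 0.613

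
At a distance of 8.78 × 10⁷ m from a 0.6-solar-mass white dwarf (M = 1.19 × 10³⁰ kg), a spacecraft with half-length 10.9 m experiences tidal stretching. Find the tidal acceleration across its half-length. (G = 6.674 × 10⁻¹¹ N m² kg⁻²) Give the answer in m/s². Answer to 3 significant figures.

2.56 × 10⁻³ m/s²

Since r ≪ d, expand the inverse-square field across one radius to get the leading 2GMr/d³ term.
a_tidal = 2GMr/d³
        = 2 × (6.674 × 10⁻¹¹) × (1.19 × 10³⁰) × (10.9) / (8.78 × 10⁷)³
        = 2.56 × 10⁻³ m/s²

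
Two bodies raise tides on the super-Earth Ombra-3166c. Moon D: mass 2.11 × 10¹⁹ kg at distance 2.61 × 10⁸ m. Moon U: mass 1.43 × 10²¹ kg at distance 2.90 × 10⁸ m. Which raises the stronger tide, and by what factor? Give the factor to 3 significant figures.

Tidal stretch scales as M/d³; compute that for each body.
Moon D: (2.11 × 10¹⁹) / (2.61 × 10⁸)³ = 1.187 × 10⁻⁶
Moon U: (1.43 × 10²¹) / (2.90 × 10⁸)³ = 5.863 × 10⁻⁵
Ratio (larger/smaller) = 49.4

Moon U, by a factor of ≈ 49.4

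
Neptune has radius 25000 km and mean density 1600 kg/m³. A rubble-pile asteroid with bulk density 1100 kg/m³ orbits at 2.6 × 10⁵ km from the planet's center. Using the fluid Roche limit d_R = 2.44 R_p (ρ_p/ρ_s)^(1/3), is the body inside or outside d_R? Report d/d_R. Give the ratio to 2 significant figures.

outside; d/d_R ≈ 3.8

d_R = 2.44 × (25000 km) × (1600/1100)^(1/3) = 69110 km
d/d_R = (2.6 × 10⁵) / (69110) = 3.8
Since d/d_R > 1, the body is outside the Roche limit.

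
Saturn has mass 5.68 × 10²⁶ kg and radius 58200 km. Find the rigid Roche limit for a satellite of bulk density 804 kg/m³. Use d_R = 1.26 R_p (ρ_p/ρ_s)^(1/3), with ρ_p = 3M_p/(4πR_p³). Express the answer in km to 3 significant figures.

ρ_p = 3M_p/(4πR_p³) = 3 × (5.68 × 10²⁶) / (4π × (5.82 × 10⁷ m)³) = 688 kg/m³
d_R = 1.26 × 58200 km × (688/804)^(1/3)
    = 69600 km

69600 km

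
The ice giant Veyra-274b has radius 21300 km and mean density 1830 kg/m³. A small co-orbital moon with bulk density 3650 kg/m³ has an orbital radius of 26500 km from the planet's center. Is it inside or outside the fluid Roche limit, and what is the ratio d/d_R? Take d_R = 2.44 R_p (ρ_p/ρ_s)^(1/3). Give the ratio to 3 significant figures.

d_R = 2.44 × (21300 km) × (1830/3650)^(1/3) = 41290 km
d/d_R = (26500) / (41290) = 0.642
Since d/d_R < 1, the body is inside the Roche limit.

inside; d/d_R ≈ 0.642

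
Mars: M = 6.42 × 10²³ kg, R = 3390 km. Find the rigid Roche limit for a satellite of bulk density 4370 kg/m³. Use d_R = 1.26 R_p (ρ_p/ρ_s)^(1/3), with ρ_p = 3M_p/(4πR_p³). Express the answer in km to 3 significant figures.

4120 km

ρ_p = 3M_p/(4πR_p³) = 3 × (6.42 × 10²³) / (4π × (3.39 × 10⁶ m)³) = 3930 kg/m³
d_R = 1.26 × 3390 km × (3930/4370)^(1/3)
    = 4120 km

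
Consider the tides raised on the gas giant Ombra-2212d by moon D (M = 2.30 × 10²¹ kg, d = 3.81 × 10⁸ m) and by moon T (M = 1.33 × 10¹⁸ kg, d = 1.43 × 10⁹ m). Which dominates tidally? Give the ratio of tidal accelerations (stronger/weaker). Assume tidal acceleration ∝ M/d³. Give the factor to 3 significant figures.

Moon D, by a factor of ≈ 91400

Tidal stretch scales as M/d³; compute that for each body.
Moon D: (2.30 × 10²¹) / (3.81 × 10⁸)³ = 4.159 × 10⁻⁵
Moon T: (1.33 × 10¹⁸) / (1.43 × 10⁹)³ = 4.548 × 10⁻¹⁰
Ratio (larger/smaller) = 91400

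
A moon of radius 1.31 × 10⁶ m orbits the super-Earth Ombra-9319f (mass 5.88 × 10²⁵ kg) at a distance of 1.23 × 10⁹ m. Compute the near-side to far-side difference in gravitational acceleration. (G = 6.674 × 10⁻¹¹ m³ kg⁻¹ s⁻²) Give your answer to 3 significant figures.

1.11 × 10⁻⁵ m/s²

The field gradient is 2GM/d³; across the full diameter 2r the difference is 4GMr/d³.
a_tidal = 4GMr/d³
        = 4 × (6.674 × 10⁻¹¹) × (5.88 × 10²⁵) × (1.31 × 10⁶) / (1.23 × 10⁹)³
        = 1.11 × 10⁻⁵ m/s²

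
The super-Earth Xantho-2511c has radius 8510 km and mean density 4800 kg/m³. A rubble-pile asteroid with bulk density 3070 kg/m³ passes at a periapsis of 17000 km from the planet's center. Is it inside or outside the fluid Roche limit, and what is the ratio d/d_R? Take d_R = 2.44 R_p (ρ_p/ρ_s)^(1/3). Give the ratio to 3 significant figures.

d_R = 2.44 × (8510 km) × (4800/3070)^(1/3) = 24100 km
d/d_R = (17000) / (24100) = 0.705
Since d/d_R < 1, the body is inside the Roche limit.

inside; d/d_R ≈ 0.705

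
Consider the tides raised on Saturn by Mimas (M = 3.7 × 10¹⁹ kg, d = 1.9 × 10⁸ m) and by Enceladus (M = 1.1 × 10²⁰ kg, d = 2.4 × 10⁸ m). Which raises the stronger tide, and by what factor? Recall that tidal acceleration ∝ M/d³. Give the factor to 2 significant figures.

Enceladus, by a factor of ≈ 1.5

The tide-raising term goes as M/d³ (the gradient of a 1/d² field).
Mimas: (3.7 × 10¹⁹) / (1.9 × 10⁸)³ = 5.394 × 10⁻⁶
Enceladus: (1.1 × 10²⁰) / (2.4 × 10⁸)³ = 7.957 × 10⁻⁶
Ratio (larger/smaller) = 1.5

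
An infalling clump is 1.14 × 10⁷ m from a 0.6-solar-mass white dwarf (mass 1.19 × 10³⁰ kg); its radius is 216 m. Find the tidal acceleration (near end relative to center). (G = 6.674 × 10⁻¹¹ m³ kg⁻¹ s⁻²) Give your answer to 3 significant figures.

2.32 × 10¹ m/s²

Δa = 2GMr/d³
   = 2 × (6.674 × 10⁻¹¹) × (1.19 × 10³⁰) × (216) / (1.14 × 10⁷)³
   = 2.32 × 10¹ m/s²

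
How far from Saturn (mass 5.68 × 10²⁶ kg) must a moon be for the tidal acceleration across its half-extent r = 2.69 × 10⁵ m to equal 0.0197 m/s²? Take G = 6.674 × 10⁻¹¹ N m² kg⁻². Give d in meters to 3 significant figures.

2GMr/d³ = a_tidal  ⇒  d = (2GMr / a_tidal)^(1/3)
d = (2 × 6.674×10⁻¹¹ × (5.68 × 10²⁶) × (2.69 × 10⁵) / (0.0197))^(1/3)
  = 1.01 × 10⁸ m

1.01 × 10⁸ m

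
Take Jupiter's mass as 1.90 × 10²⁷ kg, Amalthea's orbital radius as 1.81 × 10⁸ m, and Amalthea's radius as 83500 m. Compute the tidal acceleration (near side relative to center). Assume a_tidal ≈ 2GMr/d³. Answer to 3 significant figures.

3.57 × 10⁻³ m/s²

The tidal stretch is the gradient of GM/d² times the body's extent r, hence the 1/d³ dependence.
Δa = 2GMr/d³
   = 2 × (6.674 × 10⁻¹¹) × (1.90 × 10²⁷) × (83500) / (1.81 × 10⁸)³
   = 3.57 × 10⁻³ m/s²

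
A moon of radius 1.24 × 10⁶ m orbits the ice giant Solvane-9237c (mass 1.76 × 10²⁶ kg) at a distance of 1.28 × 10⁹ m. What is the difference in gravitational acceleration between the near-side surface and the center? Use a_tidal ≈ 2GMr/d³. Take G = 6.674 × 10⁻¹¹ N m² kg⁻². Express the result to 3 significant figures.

1.39 × 10⁻⁵ m/s²

Δa = 2GMr/d³
   = 2 × (6.674 × 10⁻¹¹) × (1.76 × 10²⁶) × (1.24 × 10⁶) / (1.28 × 10⁹)³
   = 1.39 × 10⁻⁵ m/s²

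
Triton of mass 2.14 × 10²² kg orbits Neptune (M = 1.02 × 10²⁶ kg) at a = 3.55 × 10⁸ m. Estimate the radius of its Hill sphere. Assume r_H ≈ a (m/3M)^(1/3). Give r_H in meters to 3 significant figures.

1.46 × 10⁷ m

r_H ≈ a (m/3M)^(1/3)
    = (3.55 × 10⁸) × (2.14 × 10²² / (3 × 1.02 × 10²⁶))^(1/3)
    = 1.46 × 10⁷ m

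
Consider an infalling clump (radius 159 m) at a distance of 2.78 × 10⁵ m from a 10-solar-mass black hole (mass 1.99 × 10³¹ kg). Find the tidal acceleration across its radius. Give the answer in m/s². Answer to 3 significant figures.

Δg = 2GMr/d³
   = 2 × (6.674 × 10⁻¹¹) × (1.99 × 10³¹) × (159) / (2.78 × 10⁵)³
   = 1.97 × 10⁷ m/s²

1.97 × 10⁷ m/s²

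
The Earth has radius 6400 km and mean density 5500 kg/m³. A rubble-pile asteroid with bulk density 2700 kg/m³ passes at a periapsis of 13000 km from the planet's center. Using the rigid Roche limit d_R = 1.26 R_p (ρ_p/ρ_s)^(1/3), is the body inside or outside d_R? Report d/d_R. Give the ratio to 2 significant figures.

d_R = 1.26 × (6400 km) × (5500/2700)^(1/3) = 10220 km
d/d_R = (13000) / (10220) = 1.3
Since d/d_R > 1, the body is outside the Roche limit.

outside; d/d_R ≈ 1.3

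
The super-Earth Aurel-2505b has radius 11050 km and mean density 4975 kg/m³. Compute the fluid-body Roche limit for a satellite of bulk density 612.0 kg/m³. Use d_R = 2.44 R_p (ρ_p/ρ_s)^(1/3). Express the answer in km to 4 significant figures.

54210 km

d_R = 2.44 × 11050 km × (4975/612.0)^(1/3)
    = 54210 km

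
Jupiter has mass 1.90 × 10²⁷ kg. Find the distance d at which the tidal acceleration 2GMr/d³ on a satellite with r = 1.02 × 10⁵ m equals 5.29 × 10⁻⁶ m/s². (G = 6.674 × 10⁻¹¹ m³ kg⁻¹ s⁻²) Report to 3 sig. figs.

1.70 × 10⁹ m

2GMr/d³ = a_tidal  ⇒  d = (2GMr / a_tidal)^(1/3)
d = (2 × 6.674×10⁻¹¹ × (1.90 × 10²⁷) × (1.02 × 10⁵) / (5.29 × 10⁻⁶))^(1/3)
  = 1.70 × 10⁹ m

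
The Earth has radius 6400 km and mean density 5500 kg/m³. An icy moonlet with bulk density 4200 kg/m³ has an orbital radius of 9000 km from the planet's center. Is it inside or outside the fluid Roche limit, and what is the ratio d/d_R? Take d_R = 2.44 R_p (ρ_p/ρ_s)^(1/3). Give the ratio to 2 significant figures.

d_R = 2.44 × (6400 km) × (5500/4200)^(1/3) = 17080 km
d/d_R = (9000) / (17080) = 0.53
Since d/d_R < 1, the body is inside the Roche limit.

inside; d/d_R ≈ 0.53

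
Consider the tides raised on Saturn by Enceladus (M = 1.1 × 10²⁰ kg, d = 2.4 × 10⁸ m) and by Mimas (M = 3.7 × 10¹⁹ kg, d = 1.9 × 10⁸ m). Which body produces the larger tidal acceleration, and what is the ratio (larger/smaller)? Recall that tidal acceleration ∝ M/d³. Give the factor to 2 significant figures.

Enceladus, by a factor of ≈ 1.5

Compare M/d³ for the two perturbers:
Enceladus: (1.1 × 10²⁰) / (2.4 × 10⁸)³ = 7.957 × 10⁻⁶
Mimas: (3.7 × 10¹⁹) / (1.9 × 10⁸)³ = 5.394 × 10⁻⁶
Ratio (larger/smaller) = 1.5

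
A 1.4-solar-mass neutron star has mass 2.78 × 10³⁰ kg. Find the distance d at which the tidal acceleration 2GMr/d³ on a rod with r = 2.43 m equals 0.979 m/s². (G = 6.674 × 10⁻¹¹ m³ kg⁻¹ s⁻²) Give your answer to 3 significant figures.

9.73 × 10⁶ m

2GMr/d³ = a_tidal  ⇒  d = (2GMr / a_tidal)^(1/3)
d = (2 × 6.674×10⁻¹¹ × (2.78 × 10³⁰) × (2.43) / (0.979))^(1/3)
  = 9.73 × 10⁶ m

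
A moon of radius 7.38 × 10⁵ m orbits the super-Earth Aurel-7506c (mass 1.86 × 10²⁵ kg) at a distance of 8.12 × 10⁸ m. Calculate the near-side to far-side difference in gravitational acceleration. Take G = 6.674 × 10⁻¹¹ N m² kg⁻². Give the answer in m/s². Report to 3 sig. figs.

Δg = 4GMr/d³
   = 4 × (6.674 × 10⁻¹¹) × (1.86 × 10²⁵) × (7.38 × 10⁵) / (8.12 × 10⁸)³
   = 6.84 × 10⁻⁶ m/s²

6.84 × 10⁻⁶ m/s²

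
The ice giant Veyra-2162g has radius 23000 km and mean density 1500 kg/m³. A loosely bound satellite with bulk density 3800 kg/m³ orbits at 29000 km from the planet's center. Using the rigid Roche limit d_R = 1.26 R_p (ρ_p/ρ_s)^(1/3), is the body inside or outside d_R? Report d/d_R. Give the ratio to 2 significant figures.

outside; d/d_R ≈ 1.4

d_R = 1.26 × (23000 km) × (1500/3800)^(1/3) = 21260 km
d/d_R = (29000) / (21260) = 1.4
Since d/d_R > 1, the body is outside the Roche limit.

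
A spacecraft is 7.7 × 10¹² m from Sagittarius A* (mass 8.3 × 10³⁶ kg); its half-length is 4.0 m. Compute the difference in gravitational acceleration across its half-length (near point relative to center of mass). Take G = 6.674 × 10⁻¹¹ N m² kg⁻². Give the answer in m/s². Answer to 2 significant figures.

9.7 × 10⁻¹² m/s²

Differencing GM/(d−r)² and GM/d² to first order in r/d gives 2GMr/d³.
Δa = 2GMr/d³
   = 2 × (6.674 × 10⁻¹¹) × (8.3 × 10³⁶) × (4.0) / (7.7 × 10¹²)³
   = 9.7 × 10⁻¹² m/s²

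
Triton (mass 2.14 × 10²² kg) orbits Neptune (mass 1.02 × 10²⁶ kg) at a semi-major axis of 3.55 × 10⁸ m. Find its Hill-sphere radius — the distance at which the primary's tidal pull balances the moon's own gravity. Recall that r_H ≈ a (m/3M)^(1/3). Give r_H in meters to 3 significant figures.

1.46 × 10⁷ m

r_H ≈ a (m/3M)^(1/3)
    = (3.55 × 10⁸) × (2.14 × 10²² / (3 × 1.02 × 10²⁶))^(1/3)
    = 1.46 × 10⁷ m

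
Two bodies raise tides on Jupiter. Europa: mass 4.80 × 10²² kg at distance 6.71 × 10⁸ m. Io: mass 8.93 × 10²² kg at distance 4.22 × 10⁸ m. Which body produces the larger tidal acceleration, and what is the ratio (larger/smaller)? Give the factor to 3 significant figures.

The tide-raising term goes as M/d³ (the gradient of a 1/d² field).
Europa: (4.80 × 10²²) / (6.71 × 10⁸)³ = 1.589 × 10⁻⁴
Io: (8.93 × 10²²) / (4.22 × 10⁸)³ = 1.188 × 10⁻³
Ratio (larger/smaller) = 7.48

Io, by a factor of ≈ 7.48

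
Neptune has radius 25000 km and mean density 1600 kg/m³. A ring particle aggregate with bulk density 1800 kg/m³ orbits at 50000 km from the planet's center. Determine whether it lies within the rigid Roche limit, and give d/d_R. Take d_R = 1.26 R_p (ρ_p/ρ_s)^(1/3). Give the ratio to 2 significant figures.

outside; d/d_R ≈ 1.7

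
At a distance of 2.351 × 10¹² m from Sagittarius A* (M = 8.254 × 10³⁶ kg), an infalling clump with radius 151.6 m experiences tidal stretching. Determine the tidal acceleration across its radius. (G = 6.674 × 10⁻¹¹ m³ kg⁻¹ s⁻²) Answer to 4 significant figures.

The tidal stretch is the gradient of GM/d² times the body's extent r, hence the 1/d³ dependence.
a_tidal = 2GMr/d³
        = 2 × (6.674 × 10⁻¹¹) × (8.254 × 10³⁶) × (151.6) / (2.351 × 10¹²)³
        = 1.285 × 10⁻⁸ m/s²

1.285 × 10⁻⁸ m/s²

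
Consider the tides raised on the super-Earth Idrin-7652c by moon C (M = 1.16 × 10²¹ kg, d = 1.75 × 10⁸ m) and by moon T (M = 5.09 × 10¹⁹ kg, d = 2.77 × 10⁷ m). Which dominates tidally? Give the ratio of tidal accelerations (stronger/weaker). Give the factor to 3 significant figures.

Moon T, by a factor of ≈ 11.1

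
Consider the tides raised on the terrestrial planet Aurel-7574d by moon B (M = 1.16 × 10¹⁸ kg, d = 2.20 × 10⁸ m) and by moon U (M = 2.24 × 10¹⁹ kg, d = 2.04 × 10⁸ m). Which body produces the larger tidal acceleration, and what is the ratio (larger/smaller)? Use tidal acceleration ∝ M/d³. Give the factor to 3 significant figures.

Moon U, by a factor of ≈ 24.2

Tidal stretch scales as M/d³; compute that for each body.
Moon B: (1.16 × 10¹⁸) / (2.20 × 10⁸)³ = 1.089 × 10⁻⁷
Moon U: (2.24 × 10¹⁹) / (2.04 × 10⁸)³ = 2.639 × 10⁻⁶
Ratio (larger/smaller) = 24.2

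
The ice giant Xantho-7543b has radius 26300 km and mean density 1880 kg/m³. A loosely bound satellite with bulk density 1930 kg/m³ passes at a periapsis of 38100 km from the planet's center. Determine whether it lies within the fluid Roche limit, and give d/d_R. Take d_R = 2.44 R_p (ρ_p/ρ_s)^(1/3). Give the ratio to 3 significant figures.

d_R = 2.44 × (26300 km) × (1880/1930)^(1/3) = 63610 km
d/d_R = (38100) / (63610) = 0.599
Since d/d_R < 1, the body is inside the Roche limit.

inside; d/d_R ≈ 0.599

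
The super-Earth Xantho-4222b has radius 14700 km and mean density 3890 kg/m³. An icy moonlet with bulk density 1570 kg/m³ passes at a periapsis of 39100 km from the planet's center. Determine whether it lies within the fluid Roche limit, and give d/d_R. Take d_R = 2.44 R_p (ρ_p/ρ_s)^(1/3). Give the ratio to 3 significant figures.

d_R = 2.44 × (14700 km) × (3890/1570)^(1/3) = 48540 km
d/d_R = (39100) / (48540) = 0.806
Since d/d_R < 1, the body is inside the Roche limit.

inside; d/d_R ≈ 0.806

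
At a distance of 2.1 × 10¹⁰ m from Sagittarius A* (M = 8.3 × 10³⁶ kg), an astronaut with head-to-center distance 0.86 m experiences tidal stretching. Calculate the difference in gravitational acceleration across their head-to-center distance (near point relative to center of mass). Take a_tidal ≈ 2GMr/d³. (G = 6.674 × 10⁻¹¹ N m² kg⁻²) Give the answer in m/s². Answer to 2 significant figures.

The tidal stretch is the gradient of GM/d² times the body's extent r, hence the 1/d³ dependence.
a_tidal = 2GMr/d³
        = 2 × (6.674 × 10⁻¹¹) × (8.3 × 10³⁶) × (0.86) / (2.1 × 10¹⁰)³
        = 1.0 × 10⁻⁴ m/s²

1.0 × 10⁻⁴ m/s²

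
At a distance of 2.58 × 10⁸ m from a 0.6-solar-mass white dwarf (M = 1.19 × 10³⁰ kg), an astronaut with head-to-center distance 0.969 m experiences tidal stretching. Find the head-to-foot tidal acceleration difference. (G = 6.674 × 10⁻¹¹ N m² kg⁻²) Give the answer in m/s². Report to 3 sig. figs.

1.79 × 10⁻⁵ m/s²

Δg = 4GMr/d³
   = 4 × (6.674 × 10⁻¹¹) × (1.19 × 10³⁰) × (0.969) / (2.58 × 10⁸)³
   = 1.79 × 10⁻⁵ m/s²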